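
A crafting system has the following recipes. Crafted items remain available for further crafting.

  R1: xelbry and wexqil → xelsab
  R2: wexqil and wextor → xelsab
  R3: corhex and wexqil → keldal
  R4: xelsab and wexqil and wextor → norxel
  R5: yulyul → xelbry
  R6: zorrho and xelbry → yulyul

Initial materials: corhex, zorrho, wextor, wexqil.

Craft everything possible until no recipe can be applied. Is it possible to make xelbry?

No

xelbry would need yulyul (R5), but yulyul is never obtained.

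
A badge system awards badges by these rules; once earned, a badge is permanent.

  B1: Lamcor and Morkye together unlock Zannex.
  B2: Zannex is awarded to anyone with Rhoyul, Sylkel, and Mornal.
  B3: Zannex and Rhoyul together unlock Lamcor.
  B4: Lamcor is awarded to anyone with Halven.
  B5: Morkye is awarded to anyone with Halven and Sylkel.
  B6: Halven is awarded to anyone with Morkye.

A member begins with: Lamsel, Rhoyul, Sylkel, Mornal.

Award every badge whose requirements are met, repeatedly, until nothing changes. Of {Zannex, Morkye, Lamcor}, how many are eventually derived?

2

With Rhoyul, Sylkel, and Mornal, Zannex is earned (B2).
With Zannex and Rhoyul, Lamcor is earned (B3).
Zannex: reached.
Morkye would need Halven and Sylkel (B5), but Halven is never earned.
Lamcor: reached.
Reached: Zannex and Lamcor — 2 of the 3.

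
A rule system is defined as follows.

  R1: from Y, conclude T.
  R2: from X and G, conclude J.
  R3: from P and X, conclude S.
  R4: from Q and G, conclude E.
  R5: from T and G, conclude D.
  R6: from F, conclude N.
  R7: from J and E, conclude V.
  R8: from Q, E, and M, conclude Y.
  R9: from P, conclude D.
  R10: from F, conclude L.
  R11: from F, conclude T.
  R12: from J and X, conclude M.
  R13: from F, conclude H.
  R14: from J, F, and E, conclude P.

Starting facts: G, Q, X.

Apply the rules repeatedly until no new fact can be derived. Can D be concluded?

X and G hold, so J follows (R2).
From Q and G, R4 gives E.
J and X hold, so M follows (R12).
From Q, E, and M, R8 gives Y.
Y holds, so T follows (R1).
T and G hold, so D follows (R5).

Yes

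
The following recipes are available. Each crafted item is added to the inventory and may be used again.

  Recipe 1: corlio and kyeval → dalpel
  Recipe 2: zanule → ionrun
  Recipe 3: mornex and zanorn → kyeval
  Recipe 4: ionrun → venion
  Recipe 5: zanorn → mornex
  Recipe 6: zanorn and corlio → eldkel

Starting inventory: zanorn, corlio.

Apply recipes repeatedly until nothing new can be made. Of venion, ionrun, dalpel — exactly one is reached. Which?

dalpel

zanorn → mornex (Recipe 5).
mornex and zanorn → kyeval (Recipe 3).
Using Recipe 1, corlio and kyeval make dalpel.
venion would need ionrun (Recipe 4), but ionrun is never obtained. ionrun would need zanule (Recipe 2), but zanule is never obtained.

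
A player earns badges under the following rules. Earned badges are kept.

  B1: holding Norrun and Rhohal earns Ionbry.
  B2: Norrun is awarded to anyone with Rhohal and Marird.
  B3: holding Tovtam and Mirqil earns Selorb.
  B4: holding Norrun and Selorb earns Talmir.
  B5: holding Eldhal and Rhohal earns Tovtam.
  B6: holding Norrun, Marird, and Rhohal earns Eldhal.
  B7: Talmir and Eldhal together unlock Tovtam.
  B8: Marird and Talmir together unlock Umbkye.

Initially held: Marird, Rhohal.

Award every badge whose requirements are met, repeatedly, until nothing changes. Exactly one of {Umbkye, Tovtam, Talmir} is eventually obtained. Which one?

With Rhohal and Marird, Norrun is earned (B2).
With Norrun, Marird, and Rhohal, Eldhal is earned (B6).
With Eldhal and Rhohal, Tovtam is earned (B5).
Umbkye would need Marird and Talmir (B8), but Talmir is never earned. Talmir would need Norrun and Selorb (B4), but Selorb is never earned.

Tovtam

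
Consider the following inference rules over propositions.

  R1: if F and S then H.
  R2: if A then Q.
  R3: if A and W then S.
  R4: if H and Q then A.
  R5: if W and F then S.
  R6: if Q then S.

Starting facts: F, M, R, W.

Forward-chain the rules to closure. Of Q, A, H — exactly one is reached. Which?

H

From W and F, R5 gives S.
From F and S, R1 gives H.
A would need H and Q (R4), but Q is never established. Q would need A (R2), but A is never established.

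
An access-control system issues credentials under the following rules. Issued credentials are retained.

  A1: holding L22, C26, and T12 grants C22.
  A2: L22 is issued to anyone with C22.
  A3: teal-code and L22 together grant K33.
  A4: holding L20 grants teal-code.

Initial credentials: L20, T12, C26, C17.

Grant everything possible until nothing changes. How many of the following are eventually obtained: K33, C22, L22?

K33 would need teal-code and L22 (A3), but L22 is never granted.
C22 would need L22, C26, and T12 (A1), but L22 is never granted.
L22 would need C22 (A2), but C22 is never granted.
None of the 3 are reached.

0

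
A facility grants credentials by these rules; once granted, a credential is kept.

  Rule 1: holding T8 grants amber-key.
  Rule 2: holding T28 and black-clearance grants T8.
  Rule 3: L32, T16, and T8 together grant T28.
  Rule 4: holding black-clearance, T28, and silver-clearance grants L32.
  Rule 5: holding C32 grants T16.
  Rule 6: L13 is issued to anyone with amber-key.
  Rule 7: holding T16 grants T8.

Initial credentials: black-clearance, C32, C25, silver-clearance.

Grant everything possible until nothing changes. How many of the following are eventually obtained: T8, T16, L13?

3

Holding C32 grants T16 (Rule 5).
Holding T16 grants T8 (Rule 7).
Holding T8 grants amber-key (Rule 1).
Holding amber-key grants L13 (Rule 6).
T8: reached.
T16: reached.
L13: reached.
All 3 are reached.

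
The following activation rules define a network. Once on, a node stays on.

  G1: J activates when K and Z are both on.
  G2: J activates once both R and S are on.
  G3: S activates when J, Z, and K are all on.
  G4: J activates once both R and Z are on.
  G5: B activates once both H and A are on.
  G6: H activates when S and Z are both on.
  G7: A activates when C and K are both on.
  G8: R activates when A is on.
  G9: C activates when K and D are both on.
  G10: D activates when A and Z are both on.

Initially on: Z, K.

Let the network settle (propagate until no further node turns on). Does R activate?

R would need A (G8), but A never turns on.

No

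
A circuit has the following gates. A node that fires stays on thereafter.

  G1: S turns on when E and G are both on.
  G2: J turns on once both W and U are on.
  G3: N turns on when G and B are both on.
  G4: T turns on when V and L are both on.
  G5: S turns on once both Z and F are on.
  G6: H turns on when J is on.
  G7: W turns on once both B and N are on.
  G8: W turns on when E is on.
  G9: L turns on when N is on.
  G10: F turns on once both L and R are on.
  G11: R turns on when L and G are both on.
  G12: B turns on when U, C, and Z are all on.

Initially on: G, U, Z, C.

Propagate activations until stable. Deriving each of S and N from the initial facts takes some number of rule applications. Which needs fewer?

N

N: G12: U, C, and Z on → B on. G3: G and B on → N on. [2 rule applications]
S: U, C, and Z are on, so B turns on (G12). G3: G and B on → N on. G9: N on → L on. G11: L and G on → R on. L and R are on, so F turns on (G10). Z and F are on, so S turns on (G5). [6 rule applications]
N needs fewer.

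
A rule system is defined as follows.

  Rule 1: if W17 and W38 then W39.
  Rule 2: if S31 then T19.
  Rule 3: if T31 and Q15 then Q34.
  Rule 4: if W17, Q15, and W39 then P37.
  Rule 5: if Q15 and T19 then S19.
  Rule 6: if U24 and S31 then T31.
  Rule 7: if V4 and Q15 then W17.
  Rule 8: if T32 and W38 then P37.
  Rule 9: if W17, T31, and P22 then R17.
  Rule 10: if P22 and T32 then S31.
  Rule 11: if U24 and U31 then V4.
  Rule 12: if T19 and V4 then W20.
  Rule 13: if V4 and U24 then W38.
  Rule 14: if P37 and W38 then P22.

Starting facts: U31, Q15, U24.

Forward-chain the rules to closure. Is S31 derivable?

No

S31 would need P22 and T32 (Rule 10), but T32 is never established.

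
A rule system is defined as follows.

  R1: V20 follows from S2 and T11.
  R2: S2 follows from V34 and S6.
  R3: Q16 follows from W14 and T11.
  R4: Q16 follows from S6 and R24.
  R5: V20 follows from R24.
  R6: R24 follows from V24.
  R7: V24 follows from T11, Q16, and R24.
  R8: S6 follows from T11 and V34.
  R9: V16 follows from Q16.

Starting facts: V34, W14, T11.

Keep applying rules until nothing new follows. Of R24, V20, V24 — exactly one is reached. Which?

From T11 and V34, R8 gives S6.
From V34 and S6, R2 gives S2.
S2 and T11 hold, so V20 follows (R1).
R24 would need V24 (R6), but V24 is never established. V24 would need T11, Q16, and R24 (R7), but R24 is never established.

V20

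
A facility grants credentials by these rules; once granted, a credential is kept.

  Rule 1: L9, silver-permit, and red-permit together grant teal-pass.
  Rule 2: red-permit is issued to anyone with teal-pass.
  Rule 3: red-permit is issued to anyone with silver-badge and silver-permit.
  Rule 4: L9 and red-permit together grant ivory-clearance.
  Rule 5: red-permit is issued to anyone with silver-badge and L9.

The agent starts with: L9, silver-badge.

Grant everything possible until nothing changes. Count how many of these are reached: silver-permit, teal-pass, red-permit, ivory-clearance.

Holding silver-badge and L9 grants red-permit (Rule 5).
Holding L9 and red-permit grants ivory-clearance (Rule 4).
No rule produces silver-permit, and it is not given.
teal-pass would need L9, silver-permit, and red-permit (Rule 1), but silver-permit is never granted.
red-permit: reached.
ivory-clearance: reached.
Reached: red-permit and ivory-clearance — 2 of the 4.

2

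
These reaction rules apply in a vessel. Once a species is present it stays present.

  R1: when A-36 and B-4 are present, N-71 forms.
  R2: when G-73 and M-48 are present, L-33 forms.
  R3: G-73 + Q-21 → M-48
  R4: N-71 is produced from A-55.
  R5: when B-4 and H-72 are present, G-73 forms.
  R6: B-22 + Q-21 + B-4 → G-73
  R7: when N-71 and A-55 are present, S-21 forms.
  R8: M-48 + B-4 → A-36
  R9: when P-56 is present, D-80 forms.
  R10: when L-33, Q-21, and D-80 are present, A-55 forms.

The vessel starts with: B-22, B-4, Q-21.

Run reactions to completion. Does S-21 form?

No

S-21 would need N-71 and A-55 (R7), but A-55 never forms.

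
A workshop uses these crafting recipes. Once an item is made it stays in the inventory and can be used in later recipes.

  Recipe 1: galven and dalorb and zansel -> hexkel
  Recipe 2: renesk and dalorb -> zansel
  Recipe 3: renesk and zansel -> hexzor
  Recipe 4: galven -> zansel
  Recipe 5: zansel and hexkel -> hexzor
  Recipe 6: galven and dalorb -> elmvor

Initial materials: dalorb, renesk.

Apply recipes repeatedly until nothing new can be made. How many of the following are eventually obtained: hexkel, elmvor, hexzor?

renesk and dalorb -> zansel (Recipe 2).
Using Recipe 3, renesk and zansel make hexzor.
hexkel would need galven, dalorb, and zansel (Recipe 1), but galven is never obtained.
elmvor would need galven and dalorb (Recipe 6), but galven is never obtained.
hexzor: reached.
Reached: hexzor — 1 of the 3.

1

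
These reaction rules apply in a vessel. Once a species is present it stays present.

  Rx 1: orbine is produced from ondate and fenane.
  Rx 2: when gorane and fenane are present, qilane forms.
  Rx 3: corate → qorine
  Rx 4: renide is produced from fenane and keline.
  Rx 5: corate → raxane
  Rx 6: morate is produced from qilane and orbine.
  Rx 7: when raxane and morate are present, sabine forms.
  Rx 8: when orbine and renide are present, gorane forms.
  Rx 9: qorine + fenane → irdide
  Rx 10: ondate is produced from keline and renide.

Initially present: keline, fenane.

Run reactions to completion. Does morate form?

fenane and keline present → renide forms (Rx 4).
keline and renide present → ondate forms (Rx 10).
ondate and fenane present → orbine forms (Rx 1).
orbine and renide present → gorane forms (Rx 8).
gorane and fenane present → qilane forms (Rx 2).
qilane and orbine present → morate forms (Rx 6).

Yes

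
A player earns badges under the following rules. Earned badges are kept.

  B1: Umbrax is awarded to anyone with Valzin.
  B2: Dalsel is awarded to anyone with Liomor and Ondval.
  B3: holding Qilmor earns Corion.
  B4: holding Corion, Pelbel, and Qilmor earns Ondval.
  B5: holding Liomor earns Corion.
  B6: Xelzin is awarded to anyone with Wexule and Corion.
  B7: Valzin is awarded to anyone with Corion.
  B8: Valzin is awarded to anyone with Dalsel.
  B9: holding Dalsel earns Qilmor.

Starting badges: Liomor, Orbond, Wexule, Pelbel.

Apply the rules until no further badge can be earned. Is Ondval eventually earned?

Ondval would need Corion, Pelbel, and Qilmor (B4), but Qilmor is never earned.

No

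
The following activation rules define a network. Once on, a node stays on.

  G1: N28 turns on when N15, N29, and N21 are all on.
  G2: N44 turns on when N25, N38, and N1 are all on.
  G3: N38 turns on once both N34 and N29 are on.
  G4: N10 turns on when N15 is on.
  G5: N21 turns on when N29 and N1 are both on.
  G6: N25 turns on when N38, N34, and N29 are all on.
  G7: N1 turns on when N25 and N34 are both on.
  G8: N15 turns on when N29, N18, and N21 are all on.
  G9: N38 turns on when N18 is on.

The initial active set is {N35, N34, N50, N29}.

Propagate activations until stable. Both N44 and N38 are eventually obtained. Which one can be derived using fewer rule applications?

N38

N38: G3: N34 and N29 on → N38 on. [1 rule application]
N44: N34 and N29 are on, so N38 turns on (G3). G6: N38, N34, and N29 on → N25 on. N25 and N34 are on, so N1 turns on (G7). N25, N38, and N1 are on, so N44 turns on (G2). [4 rule applications]
N38 needs fewer.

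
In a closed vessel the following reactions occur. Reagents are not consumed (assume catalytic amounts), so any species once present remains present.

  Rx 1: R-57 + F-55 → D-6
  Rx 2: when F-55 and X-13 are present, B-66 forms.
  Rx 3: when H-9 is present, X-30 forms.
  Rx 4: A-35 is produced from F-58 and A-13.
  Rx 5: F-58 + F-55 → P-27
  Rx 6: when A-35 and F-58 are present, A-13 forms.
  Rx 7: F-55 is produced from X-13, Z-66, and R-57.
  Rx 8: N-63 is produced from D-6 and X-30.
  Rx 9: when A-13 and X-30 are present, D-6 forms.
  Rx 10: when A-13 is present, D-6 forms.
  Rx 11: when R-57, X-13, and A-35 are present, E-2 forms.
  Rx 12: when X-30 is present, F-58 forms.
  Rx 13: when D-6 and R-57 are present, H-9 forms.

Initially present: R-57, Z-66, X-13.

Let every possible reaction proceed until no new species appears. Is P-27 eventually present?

X-13, Z-66, and R-57 present → F-55 forms (Rx 7).
R-57 and F-55 present → D-6 forms (Rx 1).
D-6 and R-57 present → H-9 forms (Rx 13).
H-9 present → X-30 forms (Rx 3).
X-30 present → F-58 forms (Rx 12).
F-58 and F-55 present → P-27 forms (Rx 5).

Yes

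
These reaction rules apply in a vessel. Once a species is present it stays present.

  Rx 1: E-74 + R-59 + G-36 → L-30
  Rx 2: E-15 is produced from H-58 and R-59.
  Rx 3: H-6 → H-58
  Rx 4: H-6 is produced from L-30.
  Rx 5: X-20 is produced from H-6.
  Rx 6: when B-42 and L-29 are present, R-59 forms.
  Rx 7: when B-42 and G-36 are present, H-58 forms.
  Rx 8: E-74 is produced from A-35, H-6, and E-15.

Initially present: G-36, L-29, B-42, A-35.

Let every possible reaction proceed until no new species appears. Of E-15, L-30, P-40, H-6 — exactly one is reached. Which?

B-42 and L-29 present → R-59 forms (Rx 6).
B-42 and G-36 present → H-58 forms (Rx 7).
H-58 and R-59 present → E-15 forms (Rx 2).
No rule produces P-40, and it is not given. H-6 would need L-30 (Rx 4), but L-30 never forms. L-30 would need E-74, R-59, and G-36 (Rx 1), but E-74 never forms.

E-15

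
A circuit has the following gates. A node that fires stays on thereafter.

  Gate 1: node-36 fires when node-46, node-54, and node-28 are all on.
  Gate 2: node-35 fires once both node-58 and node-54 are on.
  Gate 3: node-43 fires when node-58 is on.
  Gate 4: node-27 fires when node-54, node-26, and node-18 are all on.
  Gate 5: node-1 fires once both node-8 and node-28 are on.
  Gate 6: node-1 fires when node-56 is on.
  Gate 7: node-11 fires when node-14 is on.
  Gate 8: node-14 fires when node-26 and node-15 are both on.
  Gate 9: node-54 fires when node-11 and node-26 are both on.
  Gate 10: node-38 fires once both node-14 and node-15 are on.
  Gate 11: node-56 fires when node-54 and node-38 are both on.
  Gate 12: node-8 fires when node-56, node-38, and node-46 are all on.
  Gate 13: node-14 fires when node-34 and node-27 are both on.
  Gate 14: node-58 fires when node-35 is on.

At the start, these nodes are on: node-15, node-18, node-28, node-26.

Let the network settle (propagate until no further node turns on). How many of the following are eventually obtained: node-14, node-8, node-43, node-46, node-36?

1

node-26 and node-15 are on, so node-14 fires (Gate 8).
node-14: reached.
node-8 would need node-56, node-38, and node-46 (Gate 12), but node-46 never turns on.
node-43 would need node-58 (Gate 3), but node-58 never turns on.
No rule produces node-46, and it is not given.
node-36 would need node-46, node-54, and node-28 (Gate 1), but node-46 never turns on.
Reached: node-14 — 1 of the 5.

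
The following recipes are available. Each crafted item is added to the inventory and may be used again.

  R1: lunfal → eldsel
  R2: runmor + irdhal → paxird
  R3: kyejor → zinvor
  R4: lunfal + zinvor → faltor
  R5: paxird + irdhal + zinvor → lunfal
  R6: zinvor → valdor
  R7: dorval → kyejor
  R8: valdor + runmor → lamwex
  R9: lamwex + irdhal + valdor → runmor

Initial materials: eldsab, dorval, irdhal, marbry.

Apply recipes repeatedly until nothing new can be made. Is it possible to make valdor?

Using R7, dorval makes kyejor.
Using R3, kyejor makes zinvor.
Using R6, zinvor makes valdor.

Yes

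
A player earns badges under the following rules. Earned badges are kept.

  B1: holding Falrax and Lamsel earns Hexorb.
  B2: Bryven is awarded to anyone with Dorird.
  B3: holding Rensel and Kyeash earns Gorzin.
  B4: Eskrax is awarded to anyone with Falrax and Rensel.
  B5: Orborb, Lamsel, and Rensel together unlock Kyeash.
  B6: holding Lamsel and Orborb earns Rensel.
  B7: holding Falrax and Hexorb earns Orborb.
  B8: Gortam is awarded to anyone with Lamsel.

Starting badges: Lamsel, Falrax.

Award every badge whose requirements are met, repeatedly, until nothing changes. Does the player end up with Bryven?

No

Bryven would need Dorird (B2), but Dorird is never earned.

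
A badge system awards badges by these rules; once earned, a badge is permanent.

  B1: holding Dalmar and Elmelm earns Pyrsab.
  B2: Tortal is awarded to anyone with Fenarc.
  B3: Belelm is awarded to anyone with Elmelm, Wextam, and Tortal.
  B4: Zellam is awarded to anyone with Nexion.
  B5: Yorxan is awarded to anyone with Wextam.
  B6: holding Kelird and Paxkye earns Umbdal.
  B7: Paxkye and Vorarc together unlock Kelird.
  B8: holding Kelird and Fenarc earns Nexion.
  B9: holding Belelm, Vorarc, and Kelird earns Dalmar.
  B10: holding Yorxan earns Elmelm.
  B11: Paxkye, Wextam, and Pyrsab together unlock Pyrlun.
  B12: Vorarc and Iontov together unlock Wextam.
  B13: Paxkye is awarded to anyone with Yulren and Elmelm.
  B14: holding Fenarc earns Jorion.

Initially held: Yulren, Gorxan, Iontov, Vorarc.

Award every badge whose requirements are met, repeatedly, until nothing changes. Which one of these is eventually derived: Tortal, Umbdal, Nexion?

Umbdal

With Vorarc and Iontov, Wextam is earned (B12).
With Wextam, Yorxan is earned (B5).
With Yorxan, Elmelm is earned (B10).
With Yulren and Elmelm, Paxkye is earned (B13).
With Paxkye and Vorarc, Kelird is earned (B7).
With Kelird and Paxkye, Umbdal is earned (B6).
Nexion would need Kelird and Fenarc (B8), but Fenarc is never earned. Tortal would need Fenarc (B2), but Fenarc is never earned.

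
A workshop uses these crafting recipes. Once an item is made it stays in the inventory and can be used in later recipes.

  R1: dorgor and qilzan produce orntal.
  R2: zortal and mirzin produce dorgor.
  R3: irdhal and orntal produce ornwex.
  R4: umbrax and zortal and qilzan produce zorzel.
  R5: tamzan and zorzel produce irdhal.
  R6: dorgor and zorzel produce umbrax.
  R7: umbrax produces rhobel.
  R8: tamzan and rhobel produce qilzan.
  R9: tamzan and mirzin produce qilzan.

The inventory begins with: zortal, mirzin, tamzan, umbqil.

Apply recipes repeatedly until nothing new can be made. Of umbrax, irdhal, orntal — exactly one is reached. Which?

Using R9, tamzan and mirzin make qilzan.
Using R2, zortal and mirzin make dorgor.
Using R1, dorgor and qilzan make orntal.
umbrax would need dorgor and zorzel (R6), but zorzel is never obtained. irdhal would need tamzan and zorzel (R5), but zorzel is never obtained.

orntal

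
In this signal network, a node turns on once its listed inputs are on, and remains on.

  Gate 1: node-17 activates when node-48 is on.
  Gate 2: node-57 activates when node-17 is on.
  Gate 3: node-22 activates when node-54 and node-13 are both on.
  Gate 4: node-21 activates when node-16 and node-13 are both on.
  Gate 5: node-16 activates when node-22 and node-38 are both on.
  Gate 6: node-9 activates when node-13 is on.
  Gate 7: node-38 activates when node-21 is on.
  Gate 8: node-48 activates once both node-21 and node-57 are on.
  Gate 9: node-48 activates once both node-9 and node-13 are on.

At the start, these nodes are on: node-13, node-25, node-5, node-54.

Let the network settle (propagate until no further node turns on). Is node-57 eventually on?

node-13 is on, so node-9 activates (Gate 6).
Gate 9: node-9 and node-13 on → node-48 on.
Gate 1: node-48 on → node-17 on.
node-17 is on, so node-57 activates (Gate 2).

Yes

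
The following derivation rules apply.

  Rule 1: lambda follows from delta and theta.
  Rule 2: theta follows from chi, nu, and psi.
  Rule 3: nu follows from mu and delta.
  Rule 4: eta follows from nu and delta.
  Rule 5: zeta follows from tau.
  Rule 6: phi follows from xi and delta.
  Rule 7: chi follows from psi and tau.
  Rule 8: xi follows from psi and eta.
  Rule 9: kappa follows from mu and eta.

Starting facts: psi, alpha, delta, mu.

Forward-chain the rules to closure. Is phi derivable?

From mu and delta, Rule 3 gives nu.
From nu and delta, Rule 4 gives eta.
From psi and eta, Rule 8 gives xi.
From xi and delta, Rule 6 gives phi.

Yes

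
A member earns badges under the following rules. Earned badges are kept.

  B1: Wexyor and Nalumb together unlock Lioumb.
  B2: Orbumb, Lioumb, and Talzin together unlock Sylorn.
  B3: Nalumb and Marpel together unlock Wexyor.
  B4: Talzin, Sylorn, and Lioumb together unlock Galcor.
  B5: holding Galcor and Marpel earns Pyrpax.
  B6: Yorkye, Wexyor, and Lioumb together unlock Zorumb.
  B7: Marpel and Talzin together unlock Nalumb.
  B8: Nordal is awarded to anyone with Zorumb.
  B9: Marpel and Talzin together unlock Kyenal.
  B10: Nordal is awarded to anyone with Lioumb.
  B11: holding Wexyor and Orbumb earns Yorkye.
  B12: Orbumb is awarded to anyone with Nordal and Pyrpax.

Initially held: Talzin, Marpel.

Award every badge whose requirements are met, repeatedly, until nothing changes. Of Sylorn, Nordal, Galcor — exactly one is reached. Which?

Nordal

With Marpel and Talzin, Nalumb is earned (B7).
With Nalumb and Marpel, Wexyor is earned (B3).
With Wexyor and Nalumb, Lioumb is earned (B1).
With Lioumb, Nordal is earned (B10).
Galcor would need Talzin, Sylorn, and Lioumb (B4), but Sylorn is never earned. Sylorn would need Orbumb, Lioumb, and Talzin (B2), but Orbumb is never earned.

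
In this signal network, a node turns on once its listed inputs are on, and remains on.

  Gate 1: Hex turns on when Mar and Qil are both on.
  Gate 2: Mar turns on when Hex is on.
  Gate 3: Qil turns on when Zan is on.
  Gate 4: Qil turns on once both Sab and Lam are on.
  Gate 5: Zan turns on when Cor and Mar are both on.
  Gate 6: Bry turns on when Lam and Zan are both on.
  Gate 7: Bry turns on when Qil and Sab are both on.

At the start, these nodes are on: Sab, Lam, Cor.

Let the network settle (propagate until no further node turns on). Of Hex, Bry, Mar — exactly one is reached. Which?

Sab and Lam are on, so Qil turns on (Gate 4).
Gate 7: Qil and Sab on → Bry on.
Mar would need Hex (Gate 2), but Hex never turns on. Hex would need Mar and Qil (Gate 1), but Mar never turns on.

Bry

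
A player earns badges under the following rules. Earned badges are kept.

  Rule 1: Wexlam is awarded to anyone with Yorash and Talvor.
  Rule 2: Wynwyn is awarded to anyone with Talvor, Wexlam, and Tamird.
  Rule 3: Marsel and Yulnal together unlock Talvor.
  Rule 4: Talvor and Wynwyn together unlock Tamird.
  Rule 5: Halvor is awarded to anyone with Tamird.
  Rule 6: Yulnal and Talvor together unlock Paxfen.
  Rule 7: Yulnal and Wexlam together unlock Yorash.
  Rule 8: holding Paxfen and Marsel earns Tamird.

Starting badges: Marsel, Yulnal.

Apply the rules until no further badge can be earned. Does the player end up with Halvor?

With Marsel and Yulnal, Talvor is earned (Rule 3).
With Yulnal and Talvor, Paxfen is earned (Rule 6).
With Paxfen and Marsel, Tamird is earned (Rule 8).
With Tamird, Halvor is earned (Rule 5).

Yes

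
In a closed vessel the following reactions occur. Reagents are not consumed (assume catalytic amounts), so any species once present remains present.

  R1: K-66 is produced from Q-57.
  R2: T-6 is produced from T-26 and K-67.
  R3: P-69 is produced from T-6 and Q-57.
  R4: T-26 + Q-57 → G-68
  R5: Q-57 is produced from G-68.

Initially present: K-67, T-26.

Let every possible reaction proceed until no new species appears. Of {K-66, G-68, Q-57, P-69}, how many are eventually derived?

K-66 would need Q-57 (R1), but Q-57 never forms.
G-68 would need T-26 and Q-57 (R4), but Q-57 never forms.
Q-57 would need G-68 (R5), but G-68 never forms.
P-69 would need T-6 and Q-57 (R3), but Q-57 never forms.
None of the 4 are reached.

0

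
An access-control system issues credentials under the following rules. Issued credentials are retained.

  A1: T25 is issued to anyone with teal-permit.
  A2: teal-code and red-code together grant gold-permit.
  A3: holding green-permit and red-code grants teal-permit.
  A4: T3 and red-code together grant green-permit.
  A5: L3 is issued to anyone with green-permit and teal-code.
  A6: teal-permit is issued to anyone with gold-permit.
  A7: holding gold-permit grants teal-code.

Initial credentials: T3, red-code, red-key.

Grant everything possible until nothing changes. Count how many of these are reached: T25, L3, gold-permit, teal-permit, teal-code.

Holding T3 and red-code grants green-permit (A4).
Holding green-permit and red-code grants teal-permit (A3).
Holding teal-permit grants T25 (A1).
T25: reached.
L3 would need green-permit and teal-code (A5), but teal-code is never granted.
gold-permit would need teal-code and red-code (A2), but teal-code is never granted.
teal-permit: reached.
teal-code would need gold-permit (A7), but gold-permit is never granted.
Reached: T25 and teal-permit — 2 of the 5.

2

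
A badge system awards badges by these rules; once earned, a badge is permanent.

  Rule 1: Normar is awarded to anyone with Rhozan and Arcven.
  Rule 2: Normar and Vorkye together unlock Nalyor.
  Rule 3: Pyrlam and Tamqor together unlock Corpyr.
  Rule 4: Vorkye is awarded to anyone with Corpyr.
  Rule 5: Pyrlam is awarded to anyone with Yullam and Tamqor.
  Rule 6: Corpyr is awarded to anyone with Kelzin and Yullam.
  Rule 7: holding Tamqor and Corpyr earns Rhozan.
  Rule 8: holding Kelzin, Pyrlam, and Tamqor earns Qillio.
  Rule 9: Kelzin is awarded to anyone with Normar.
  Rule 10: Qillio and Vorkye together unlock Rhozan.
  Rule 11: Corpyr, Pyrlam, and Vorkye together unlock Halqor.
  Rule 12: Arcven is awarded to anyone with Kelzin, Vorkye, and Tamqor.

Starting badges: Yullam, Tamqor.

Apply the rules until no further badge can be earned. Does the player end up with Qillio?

No

Qillio would need Kelzin, Pyrlam, and Tamqor (Rule 8), but Kelzin is never earned.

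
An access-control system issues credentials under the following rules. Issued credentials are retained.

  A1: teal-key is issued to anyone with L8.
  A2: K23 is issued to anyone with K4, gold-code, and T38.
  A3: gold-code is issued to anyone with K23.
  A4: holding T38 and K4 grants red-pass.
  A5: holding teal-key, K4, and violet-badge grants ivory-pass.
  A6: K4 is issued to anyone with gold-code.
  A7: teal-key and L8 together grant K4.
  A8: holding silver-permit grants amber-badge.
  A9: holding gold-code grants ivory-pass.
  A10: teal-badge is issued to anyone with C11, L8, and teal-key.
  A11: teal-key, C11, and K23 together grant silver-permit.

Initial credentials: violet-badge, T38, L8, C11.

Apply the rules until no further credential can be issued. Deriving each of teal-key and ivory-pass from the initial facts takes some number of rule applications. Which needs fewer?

teal-key: Holding L8 grants teal-key (A1). [1 rule application]
ivory-pass: Holding L8 grants teal-key (A1). Holding teal-key and L8 grants K4 (A7). Holding teal-key, K4, and violet-badge grants ivory-pass (A5). [3 rule applications]
teal-key needs fewer.

teal-key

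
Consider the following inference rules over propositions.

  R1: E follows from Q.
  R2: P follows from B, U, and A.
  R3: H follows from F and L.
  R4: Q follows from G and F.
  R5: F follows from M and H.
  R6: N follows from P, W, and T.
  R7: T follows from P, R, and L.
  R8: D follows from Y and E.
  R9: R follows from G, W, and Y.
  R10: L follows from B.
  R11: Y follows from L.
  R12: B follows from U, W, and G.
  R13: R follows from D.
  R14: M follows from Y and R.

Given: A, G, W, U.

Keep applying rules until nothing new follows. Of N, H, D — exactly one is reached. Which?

From U, W, and G, R12 gives B.
B, U, and A hold, so P follows (R2).
B holds, so L follows (R10).
From L, R11 gives Y.
From G, W, and Y, R9 gives R.
From P, R, and L, R7 gives T.
From P, W, and T, R6 gives N.
D would need Y and E (R8), but E is never established. H would need F and L (R3), but F is never established.

N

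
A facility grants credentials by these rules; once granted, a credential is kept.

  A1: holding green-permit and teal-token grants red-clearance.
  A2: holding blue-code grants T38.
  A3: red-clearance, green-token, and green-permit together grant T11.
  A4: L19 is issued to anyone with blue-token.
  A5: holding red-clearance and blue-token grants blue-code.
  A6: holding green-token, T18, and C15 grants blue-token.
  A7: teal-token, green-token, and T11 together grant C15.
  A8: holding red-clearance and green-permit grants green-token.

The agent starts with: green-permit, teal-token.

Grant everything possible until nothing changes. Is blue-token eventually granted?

No

blue-token would need green-token, T18, and C15 (A6), but T18 is never granted.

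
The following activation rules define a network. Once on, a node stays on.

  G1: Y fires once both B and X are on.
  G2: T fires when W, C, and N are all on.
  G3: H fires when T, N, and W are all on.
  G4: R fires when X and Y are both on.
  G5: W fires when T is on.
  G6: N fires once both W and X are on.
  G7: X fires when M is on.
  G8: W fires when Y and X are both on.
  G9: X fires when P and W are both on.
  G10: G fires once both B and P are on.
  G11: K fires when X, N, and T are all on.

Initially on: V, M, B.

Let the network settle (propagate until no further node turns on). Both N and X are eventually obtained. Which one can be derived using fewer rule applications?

X: M is on, so X fires (G7). [1 rule application]
N: M is on, so X fires (G7). B and X are on, so Y fires (G1). Y and X are on, so W fires (G8). W and X are on, so N fires (G6). [4 rule applications]
X needs fewer.

X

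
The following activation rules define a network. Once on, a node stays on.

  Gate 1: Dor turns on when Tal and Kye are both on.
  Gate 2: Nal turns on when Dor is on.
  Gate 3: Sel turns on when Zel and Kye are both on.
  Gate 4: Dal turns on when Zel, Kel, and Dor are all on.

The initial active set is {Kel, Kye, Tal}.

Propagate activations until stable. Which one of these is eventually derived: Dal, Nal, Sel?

Nal

Tal and Kye are on, so Dor turns on (Gate 1).
Gate 2: Dor on → Nal on.
Sel would need Zel and Kye (Gate 3), but Zel never turns on. Dal would need Zel, Kel, and Dor (Gate 4), but Zel never turns on.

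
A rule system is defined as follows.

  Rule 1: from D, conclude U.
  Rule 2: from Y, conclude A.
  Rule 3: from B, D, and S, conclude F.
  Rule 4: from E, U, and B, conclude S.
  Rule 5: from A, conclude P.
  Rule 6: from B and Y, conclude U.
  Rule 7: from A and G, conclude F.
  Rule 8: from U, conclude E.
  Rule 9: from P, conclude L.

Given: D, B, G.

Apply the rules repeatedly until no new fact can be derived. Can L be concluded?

No

L would need P (Rule 9), but P is never established.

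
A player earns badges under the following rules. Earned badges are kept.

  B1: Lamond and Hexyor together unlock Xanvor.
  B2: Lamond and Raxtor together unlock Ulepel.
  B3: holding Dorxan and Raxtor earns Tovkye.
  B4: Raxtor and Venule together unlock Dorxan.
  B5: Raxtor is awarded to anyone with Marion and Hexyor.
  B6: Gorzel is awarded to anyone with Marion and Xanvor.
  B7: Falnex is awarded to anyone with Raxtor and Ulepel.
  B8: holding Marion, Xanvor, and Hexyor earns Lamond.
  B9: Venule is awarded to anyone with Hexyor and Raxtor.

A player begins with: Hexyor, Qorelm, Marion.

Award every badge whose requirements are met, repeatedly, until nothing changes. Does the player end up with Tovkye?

With Marion and Hexyor, Raxtor is earned (B5).
With Hexyor and Raxtor, Venule is earned (B9).
With Raxtor and Venule, Dorxan is earned (B4).
With Dorxan and Raxtor, Tovkye is earned (B3).

Yes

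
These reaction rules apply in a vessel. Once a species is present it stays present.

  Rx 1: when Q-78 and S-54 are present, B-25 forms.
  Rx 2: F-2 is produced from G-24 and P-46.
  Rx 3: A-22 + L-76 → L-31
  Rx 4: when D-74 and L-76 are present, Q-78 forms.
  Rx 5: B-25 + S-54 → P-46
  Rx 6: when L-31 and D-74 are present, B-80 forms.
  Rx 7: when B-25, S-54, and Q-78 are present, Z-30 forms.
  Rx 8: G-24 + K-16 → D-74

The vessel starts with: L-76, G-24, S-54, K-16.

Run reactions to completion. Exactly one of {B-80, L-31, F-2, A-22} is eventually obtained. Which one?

G-24 and K-16 present → D-74 forms (Rx 8).
D-74 and L-76 present → Q-78 forms (Rx 4).
Q-78 and S-54 present → B-25 forms (Rx 1).
B-25 and S-54 present → P-46 forms (Rx 5).
G-24 and P-46 present → F-2 forms (Rx 2).
B-80 would need L-31 and D-74 (Rx 6), but L-31 never forms. L-31 would need A-22 and L-76 (Rx 3), but A-22 never forms. No rule produces A-22, and it is not given.

F-2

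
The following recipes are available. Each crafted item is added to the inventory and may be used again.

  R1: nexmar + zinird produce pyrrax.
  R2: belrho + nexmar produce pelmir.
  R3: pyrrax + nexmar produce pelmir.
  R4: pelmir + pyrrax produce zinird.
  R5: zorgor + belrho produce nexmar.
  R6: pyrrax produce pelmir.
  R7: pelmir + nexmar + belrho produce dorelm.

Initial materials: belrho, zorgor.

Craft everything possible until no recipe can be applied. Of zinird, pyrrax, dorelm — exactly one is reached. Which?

Using R5, zorgor and belrho make nexmar.
Using R2, belrho and nexmar make pelmir.
Using R7, pelmir, nexmar, and belrho make dorelm.
zinird would need pelmir and pyrrax (R4), but pyrrax is never obtained. pyrrax would need nexmar and zinird (R1), but zinird is never obtained.

dorelm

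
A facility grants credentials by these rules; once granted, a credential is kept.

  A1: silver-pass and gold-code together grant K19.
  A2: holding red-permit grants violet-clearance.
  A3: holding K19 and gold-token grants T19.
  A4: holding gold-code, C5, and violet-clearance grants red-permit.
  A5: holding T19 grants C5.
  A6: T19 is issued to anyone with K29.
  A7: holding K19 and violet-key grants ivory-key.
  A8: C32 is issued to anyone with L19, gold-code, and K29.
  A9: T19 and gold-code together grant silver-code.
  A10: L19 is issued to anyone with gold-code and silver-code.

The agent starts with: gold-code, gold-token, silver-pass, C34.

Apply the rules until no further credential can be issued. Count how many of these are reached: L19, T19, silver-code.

Holding silver-pass and gold-code grants K19 (A1).
Holding K19 and gold-token grants T19 (A3).
Holding T19 and gold-code grants silver-code (A9).
Holding gold-code and silver-code grants L19 (A10).
L19: reached.
T19: reached.
silver-code: reached.
All 3 are reached.

3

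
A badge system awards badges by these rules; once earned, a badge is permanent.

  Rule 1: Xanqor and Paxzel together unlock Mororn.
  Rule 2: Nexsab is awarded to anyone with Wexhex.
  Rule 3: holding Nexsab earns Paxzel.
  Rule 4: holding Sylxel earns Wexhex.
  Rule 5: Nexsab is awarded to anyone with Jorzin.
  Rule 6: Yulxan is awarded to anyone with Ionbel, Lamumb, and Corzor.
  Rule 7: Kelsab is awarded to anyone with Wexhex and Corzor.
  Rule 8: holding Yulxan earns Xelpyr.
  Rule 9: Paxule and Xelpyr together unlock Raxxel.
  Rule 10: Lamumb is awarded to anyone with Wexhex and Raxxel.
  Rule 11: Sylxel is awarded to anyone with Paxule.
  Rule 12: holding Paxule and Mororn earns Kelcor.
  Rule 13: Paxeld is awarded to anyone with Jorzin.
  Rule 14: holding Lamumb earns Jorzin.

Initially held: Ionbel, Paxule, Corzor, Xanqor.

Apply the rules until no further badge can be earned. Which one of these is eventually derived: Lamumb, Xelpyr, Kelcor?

Kelcor

With Paxule, Sylxel is earned (Rule 11).
With Sylxel, Wexhex is earned (Rule 4).
With Wexhex, Nexsab is earned (Rule 2).
With Nexsab, Paxzel is earned (Rule 3).
With Xanqor and Paxzel, Mororn is earned (Rule 1).
With Paxule and Mororn, Kelcor is earned (Rule 12).
Lamumb would need Wexhex and Raxxel (Rule 10), but Raxxel is never earned. Xelpyr would need Yulxan (Rule 8), but Yulxan is never earned.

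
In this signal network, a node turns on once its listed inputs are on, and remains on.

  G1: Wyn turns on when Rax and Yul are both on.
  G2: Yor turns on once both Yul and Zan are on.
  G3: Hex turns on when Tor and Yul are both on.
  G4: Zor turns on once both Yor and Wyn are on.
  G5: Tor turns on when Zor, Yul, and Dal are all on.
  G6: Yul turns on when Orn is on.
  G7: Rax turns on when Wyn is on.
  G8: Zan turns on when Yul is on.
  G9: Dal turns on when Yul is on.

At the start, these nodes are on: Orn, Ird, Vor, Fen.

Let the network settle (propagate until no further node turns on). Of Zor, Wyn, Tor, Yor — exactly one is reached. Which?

G6: Orn on → Yul on.
G8: Yul on → Zan on.
Yul and Zan are on, so Yor turns on (G2).
Tor would need Zor, Yul, and Dal (G5), but Zor never turns on. Wyn would need Rax and Yul (G1), but Rax never turns on. Zor would need Yor and Wyn (G4), but Wyn never turns on.

Yor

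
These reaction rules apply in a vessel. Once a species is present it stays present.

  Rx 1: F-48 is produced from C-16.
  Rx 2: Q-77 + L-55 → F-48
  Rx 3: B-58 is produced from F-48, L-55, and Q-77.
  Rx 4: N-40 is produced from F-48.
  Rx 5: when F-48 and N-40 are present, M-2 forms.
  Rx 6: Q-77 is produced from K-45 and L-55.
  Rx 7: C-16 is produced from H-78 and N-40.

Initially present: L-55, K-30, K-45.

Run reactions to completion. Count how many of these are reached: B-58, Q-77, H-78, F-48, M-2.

K-45 and L-55 present → Q-77 forms (Rx 6).
Q-77 and L-55 present → F-48 forms (Rx 2).
F-48, L-55, and Q-77 present → B-58 forms (Rx 3).
F-48 present → N-40 forms (Rx 4).
F-48 and N-40 present → M-2 forms (Rx 5).
B-58: reached.
Q-77: reached.
No rule produces H-78, and it is not given.
F-48: reached.
M-2: reached.
Reached: B-58, Q-77, F-48, and M-2 — 4 of the 5.

4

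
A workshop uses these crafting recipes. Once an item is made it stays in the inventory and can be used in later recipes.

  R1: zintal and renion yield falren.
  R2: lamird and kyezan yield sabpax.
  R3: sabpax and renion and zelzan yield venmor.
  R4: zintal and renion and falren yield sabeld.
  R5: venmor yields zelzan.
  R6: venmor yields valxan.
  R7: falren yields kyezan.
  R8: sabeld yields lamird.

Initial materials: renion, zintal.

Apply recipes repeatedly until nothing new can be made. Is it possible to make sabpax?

Using R1, zintal and renion make falren.
Using R7, falren makes kyezan.
zintal and renion and falren → sabeld (R4).
sabeld → lamird (R8).
Using R2, lamird and kyezan make sabpax.

Yes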